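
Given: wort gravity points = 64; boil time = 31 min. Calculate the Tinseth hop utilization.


U = 1.65·0.000125^(GP/1000) · (1 − e^(−0.04·t))/4.15
bigness = 1.65·0.000125^(64/1000) = 0.9283
boil_factor = (1 − e^(−0.04·31))/4.15 = 0.1712
U = 0.9283 · 0.1712

0.1590


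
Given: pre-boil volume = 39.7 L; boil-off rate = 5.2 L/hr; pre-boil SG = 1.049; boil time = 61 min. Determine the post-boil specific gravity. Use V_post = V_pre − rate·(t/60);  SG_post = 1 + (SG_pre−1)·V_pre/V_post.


V_post = 39.7 − 5.2·(61/60) = 34.4133
SG_post = 1 + (1.049 − 1)·39.7/34.4133

1.0565


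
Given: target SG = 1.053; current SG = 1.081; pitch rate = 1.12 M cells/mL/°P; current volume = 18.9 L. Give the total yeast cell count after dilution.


V_w = V·((SG_c−1)/(SG_t−1)−1);  °P = 259 − 259/SG_t;  cells = rate·(V+V_w)·°P
V_w = 18.9·((1.081−1)/(1.053−1)−1) = 9.9849
V_final = 18.9 + 9.9849 = 28.8849
°P = 259 − 259/1.053 = 13.0361
cells = 1.12·28.8849·13.0361

421.7317 billion cells


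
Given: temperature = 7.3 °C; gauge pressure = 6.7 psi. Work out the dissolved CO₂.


vols = (P + 14.695)·(0.01821 + 0.09011·e^(−0.04·T))
vols = (6.7 + 14.695)·(0.01821 + 0.09011·e^(−0.04·7.3))

1.8293 volumes


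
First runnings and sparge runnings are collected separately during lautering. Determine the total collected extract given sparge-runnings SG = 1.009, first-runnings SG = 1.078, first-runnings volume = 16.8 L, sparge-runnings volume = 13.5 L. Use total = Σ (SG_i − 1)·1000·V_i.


first = (1.078 − 1)·1000·16.8 = 1310.4000
sparge = (1.009 − 1)·1000·13.5 = 121.5000
total = 1310.4000 + 121.5000

1431.9000 gravity·L


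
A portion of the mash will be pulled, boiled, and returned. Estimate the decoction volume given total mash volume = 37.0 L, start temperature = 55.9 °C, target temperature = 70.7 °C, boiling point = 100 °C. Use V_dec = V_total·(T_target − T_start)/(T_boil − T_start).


V_dec = 37.0·(70.7 − 55.9)/(100 − 55.9)

12.4172 L


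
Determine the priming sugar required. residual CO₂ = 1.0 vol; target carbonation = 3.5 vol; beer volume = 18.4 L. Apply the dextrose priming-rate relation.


sugar = (target − residual)·4.0·V
sugar = (3.5 − 1.0)·4.0·18.4

184.0000 g


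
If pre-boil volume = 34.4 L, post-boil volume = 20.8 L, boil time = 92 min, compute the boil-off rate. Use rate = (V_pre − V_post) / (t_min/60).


rate = (34.4 − 20.8) / (92/60)

8.8696 L/hr


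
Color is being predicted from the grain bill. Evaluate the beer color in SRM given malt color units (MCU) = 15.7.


SRM = 1.4922 · MCU^0.6859
SRM = 1.4922 · 15.7^0.6859

9.8649 SRM


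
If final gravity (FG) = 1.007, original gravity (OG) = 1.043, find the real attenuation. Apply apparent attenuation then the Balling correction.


AA = (OG−FG)/(OG−1)·100;  RA = AA·0.8192
AA = (1.043 − 1.007)/(1.043 − 1)·100 = 83.7209
RA = 83.7209·0.8192

68.5842 %


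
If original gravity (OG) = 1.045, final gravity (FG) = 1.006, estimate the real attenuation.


AA = (OG−FG)/(OG−1)·100;  RA = AA·0.8192
AA = (1.045 − 1.006)/(1.045 − 1)·100 = 86.6667
RA = 86.6667·0.8192

70.9973 %


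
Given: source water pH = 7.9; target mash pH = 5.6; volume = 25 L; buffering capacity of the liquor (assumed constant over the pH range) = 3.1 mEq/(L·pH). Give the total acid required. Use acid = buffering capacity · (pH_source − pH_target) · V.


acid = 3.1 · (7.9 − 5.6) · 25

178.2500 mEq


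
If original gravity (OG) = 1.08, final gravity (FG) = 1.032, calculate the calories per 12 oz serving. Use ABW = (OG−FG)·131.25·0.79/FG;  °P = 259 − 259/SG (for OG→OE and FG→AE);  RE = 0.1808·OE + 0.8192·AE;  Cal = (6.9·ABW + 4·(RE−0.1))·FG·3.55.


ABW = (1.08 − 1.032)·131.25·0.79/1.032 = 4.8227
OE = 259 − 259/1.08 = 19.1852 °P
AE = 259 − 259/1.032 = 8.0310 °P
RE = 0.1808·19.1852 + 0.8192·8.0310 = 10.0477 °P
Cal = (6.9·4.8227 + 4·(10.0477−0.1))·1.032·3.55

267.6889 kcal


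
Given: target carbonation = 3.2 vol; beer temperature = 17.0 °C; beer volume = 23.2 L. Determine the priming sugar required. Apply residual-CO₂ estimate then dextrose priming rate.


residual = 14.695·(0.01821 + 0.09011·e^(−0.04·T));  sugar = (target − residual)·4.0·V
residual = 14.695·(0.01821 + 0.09011·e^(−0.04·17.0)) = 0.9384
sugar = (3.2 − 0.9384)·4.0·23.2

209.8727 g


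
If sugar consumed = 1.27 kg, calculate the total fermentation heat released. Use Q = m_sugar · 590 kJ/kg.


Q = 1.27 · 590

749.3000 kJ


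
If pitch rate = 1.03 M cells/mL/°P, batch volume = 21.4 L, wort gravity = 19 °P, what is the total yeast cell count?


cells (billions) = rate · V_L · °P
cells = 1.03 · 21.4 · 19

418.7980 billion cells


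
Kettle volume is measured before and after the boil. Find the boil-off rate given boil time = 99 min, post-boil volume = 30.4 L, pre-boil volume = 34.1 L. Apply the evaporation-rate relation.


rate = (V_pre − V_post) / (t_min/60)
rate = (34.1 − 30.4) / (99/60)

2.2424 L/hr


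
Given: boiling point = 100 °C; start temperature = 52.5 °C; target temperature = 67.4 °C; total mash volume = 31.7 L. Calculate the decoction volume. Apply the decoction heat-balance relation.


V_dec = V_total·(T_target − T_start)/(T_boil − T_start)
V_dec = 31.7·(67.4 − 52.5)/(100 − 52.5)

9.9438 L


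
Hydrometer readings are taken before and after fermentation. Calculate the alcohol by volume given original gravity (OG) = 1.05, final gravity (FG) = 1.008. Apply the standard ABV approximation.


ABV = (OG − FG) · 131.25
ABV = (1.05 − 1.008) · 131.25

5.5125 % ABV


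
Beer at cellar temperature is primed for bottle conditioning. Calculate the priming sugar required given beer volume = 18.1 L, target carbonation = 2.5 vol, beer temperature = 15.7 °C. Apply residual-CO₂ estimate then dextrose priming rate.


residual = 14.695·(0.01821 + 0.09011·e^(−0.04·T));  sugar = (target − residual)·4.0·V
residual = 14.695·(0.01821 + 0.09011·e^(−0.04·15.7)) = 0.9742
sugar = (2.5 − 0.9742)·4.0·18.1

110.4644 g


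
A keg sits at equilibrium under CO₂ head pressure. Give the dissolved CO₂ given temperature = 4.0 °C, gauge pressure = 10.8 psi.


vols = (P + 14.695)·(0.01821 + 0.09011·e^(−0.04·T))
vols = (10.8 + 14.695)·(0.01821 + 0.09011·e^(−0.04·4.0))

2.4219 volumes


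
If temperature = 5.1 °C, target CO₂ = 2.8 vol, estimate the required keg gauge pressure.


psi = vols/(0.01821 + 0.09011·e^(−0.04·T)) − 14.695
psi = 2.8/(0.01821 + 0.09011·e^(−0.04·5.1)) − 14.695

15.8422 psi


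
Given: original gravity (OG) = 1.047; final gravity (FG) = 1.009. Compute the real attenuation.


AA = (OG−FG)/(OG−1)·100;  RA = AA·0.8192
AA = (1.047 − 1.009)/(1.047 − 1)·100 = 80.8511
RA = 80.8511·0.8192

66.2332 %


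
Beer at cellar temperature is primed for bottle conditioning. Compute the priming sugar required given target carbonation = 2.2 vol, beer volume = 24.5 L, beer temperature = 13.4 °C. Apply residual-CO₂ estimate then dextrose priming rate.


residual = 14.695·(0.01821 + 0.09011·e^(−0.04·T));  sugar = (target − residual)·4.0·V
residual = 14.695·(0.01821 + 0.09011·e^(−0.04·13.4)) = 1.0423
sugar = (2.2 − 1.0423)·4.0·24.5

113.4502 g


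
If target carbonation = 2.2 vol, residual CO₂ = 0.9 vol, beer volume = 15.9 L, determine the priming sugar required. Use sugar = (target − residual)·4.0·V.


sugar = (2.2 − 0.9)·4.0·15.9

82.6800 g


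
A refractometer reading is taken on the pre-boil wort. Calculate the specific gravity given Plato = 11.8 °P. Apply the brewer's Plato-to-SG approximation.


SG = 259/(259 − P)
SG = 259/(259 − 11.8)

1.0477


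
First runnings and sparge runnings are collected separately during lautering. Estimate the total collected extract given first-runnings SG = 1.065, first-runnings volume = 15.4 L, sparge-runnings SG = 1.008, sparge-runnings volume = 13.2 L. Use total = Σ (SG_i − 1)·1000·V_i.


first = (1.065 − 1)·1000·15.4 = 1001.0000
sparge = (1.008 − 1)·1000·13.2 = 105.6000
total = 1001.0000 + 105.6000

1106.6000 gravity·L


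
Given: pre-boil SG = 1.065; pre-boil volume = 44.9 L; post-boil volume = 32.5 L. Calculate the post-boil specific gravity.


SG_post = 1 + (SG_pre − 1)·V_pre/V_post
pts_pre = (1.065 − 1)·1000 = 65.0000
pts_post = 65.0000·44.9/32.5 = 89.8000
SG_post = 1 + 89.8000/1000

1.0898


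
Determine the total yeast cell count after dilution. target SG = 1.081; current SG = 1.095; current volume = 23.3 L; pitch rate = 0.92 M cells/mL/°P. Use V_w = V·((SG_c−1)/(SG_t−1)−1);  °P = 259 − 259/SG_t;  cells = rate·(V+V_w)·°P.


V_w = 23.3·((1.095−1)/(1.081−1)−1) = 4.0272
V_final = 23.3 + 4.0272 = 27.3272
°P = 259 − 259/1.081 = 19.4070
cells = 0.92·27.3272·19.4070

487.9119 billion cells


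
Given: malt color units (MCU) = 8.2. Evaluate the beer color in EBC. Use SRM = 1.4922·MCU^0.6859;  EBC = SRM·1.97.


SRM = 1.4922·8.2^0.6859 = 6.3185
EBC = 6.3185·1.97

12.4474 EBC


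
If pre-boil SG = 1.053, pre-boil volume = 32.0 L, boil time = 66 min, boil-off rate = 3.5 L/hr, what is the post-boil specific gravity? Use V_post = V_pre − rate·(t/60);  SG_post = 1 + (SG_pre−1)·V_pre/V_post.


V_post = 32.0 − 3.5·(66/60) = 28.1500
SG_post = 1 + (1.053 − 1)·32.0/28.1500

1.0602


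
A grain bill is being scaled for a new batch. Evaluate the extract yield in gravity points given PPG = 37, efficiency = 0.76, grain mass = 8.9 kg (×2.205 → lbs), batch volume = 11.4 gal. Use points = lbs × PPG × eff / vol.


lbs = 8.9 × 2.205 = 19.6245
points = 19.6245 × 37 × 0.76 / 11.4

48.4071 points


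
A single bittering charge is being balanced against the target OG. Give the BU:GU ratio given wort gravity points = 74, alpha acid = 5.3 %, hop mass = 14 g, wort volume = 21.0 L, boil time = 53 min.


U = 1.65·0.000125^(GP/1000)·(1−e^(−0.04t))/4.15;  IBU = (α/100)·m·U·1000/V;  BU:GU = IBU/GP
U = 1.65·0.000125^(74/1000)·(1−e^(−0.04·53))/4.15 = 0.1799
IBU = (5.3/100)·14·0.1799·1000/21.0 = 6.3571
BU:GU = 6.3571/74

0.0859


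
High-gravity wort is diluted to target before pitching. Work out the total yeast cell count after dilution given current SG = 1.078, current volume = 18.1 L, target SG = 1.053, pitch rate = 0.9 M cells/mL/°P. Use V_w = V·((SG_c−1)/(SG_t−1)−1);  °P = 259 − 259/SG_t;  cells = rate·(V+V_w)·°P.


V_w = 18.1·((1.078−1)/(1.053−1)−1) = 8.5377
V_final = 18.1 + 8.5377 = 26.6377
°P = 259 − 259/1.053 = 13.0361
cells = 0.9·26.6377·13.0361

312.5267 billion cells


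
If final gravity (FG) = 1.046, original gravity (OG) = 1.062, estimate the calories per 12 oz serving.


ABW = (OG−FG)·131.25·0.79/FG;  °P = 259 − 259/SG (for OG→OE and FG→AE);  RE = 0.1808·OE + 0.8192·AE;  Cal = (6.9·ABW + 4·(RE−0.1))·FG·3.55
ABW = (1.062 − 1.046)·131.25·0.79/1.046 = 1.5860
OE = 259 − 259/1.062 = 15.1205 °P
AE = 259 − 259/1.046 = 11.3901 °P
RE = 0.1808·15.1205 + 0.8192·11.3901 = 12.0645 °P
Cal = (6.9·1.5860 + 4·(12.0645−0.1))·1.046·3.55

218.3487 kcal


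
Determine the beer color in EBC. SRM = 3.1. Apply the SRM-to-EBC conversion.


EBC = SRM · 1.97
EBC = 3.1 · 1.97

6.1070 EBC


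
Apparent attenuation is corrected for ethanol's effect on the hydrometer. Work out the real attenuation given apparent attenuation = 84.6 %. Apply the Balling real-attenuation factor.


RA = AA · 0.8192
RA = 84.6 · 0.8192

69.3043 %


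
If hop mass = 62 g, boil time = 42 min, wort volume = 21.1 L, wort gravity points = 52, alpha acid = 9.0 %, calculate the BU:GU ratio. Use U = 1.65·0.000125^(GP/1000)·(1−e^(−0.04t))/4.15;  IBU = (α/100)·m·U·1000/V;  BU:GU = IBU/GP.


U = 1.65·0.000125^(52/1000)·(1−e^(−0.04·42))/4.15 = 0.2027
IBU = (9.0/100)·62·0.2027·1000/21.1 = 53.6107
BU:GU = 53.6107/52

1.0310


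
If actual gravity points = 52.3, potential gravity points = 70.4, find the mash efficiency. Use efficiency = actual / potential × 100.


efficiency = 52.3 / 70.4 × 100

74.2898 %


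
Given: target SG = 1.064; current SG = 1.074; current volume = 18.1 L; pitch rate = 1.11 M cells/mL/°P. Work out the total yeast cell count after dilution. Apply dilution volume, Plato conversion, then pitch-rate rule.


V_w = V·((SG_c−1)/(SG_t−1)−1);  °P = 259 − 259/SG_t;  cells = rate·(V+V_w)·°P
V_w = 18.1·((1.074−1)/(1.064−1)−1) = 2.8281
V_final = 18.1 + 2.8281 = 20.9281
°P = 259 − 259/1.064 = 15.5789
cells = 1.11·20.9281·15.5789

361.9024 billion cells


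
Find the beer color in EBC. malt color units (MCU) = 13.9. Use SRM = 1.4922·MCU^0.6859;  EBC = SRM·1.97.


SRM = 1.4922·13.9^0.6859 = 9.0745
EBC = 9.0745·1.97

17.8767 EBC


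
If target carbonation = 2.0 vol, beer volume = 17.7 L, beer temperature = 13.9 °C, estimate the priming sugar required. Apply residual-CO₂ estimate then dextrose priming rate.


residual = 14.695·(0.01821 + 0.09011·e^(−0.04·T));  sugar = (target − residual)·4.0·V
residual = 14.695·(0.01821 + 0.09011·e^(−0.04·13.9)) = 1.0270
sugar = (2.0 − 1.0270)·4.0·17.7

68.8882 g


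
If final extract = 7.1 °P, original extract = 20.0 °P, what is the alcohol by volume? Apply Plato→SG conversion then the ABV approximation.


SG = 259/(259 − P);  ABV = (OG − FG)·131.25
OG = 259/(259 − 20.0) = 1.0837
FG = 259/(259 − 7.1) = 1.0282
ABV = (1.0837 − 1.0282)·131.25

7.2839 % ABV


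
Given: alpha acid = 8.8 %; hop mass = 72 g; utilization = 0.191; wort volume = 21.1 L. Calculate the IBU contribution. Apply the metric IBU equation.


IBU = (α/100)·mass·U·1000 / V
IBU = (8.8/100)·72·0.191·1000 / 21.1

57.3543 IBU


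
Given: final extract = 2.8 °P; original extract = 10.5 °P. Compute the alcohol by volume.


SG = 259/(259 − P);  ABV = (OG − FG)·131.25
OG = 259/(259 − 10.5) = 1.0423
FG = 259/(259 − 2.8) = 1.0109
ABV = (1.0423 − 1.0109)·131.25

4.1113 % ABV


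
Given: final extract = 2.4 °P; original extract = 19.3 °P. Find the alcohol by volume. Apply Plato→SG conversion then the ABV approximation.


SG = 259/(259 − P);  ABV = (OG − FG)·131.25
OG = 259/(259 − 19.3) = 1.0805
FG = 259/(259 − 2.4) = 1.0094
ABV = (1.0805 − 1.0094)·131.25

9.3403 % ABV


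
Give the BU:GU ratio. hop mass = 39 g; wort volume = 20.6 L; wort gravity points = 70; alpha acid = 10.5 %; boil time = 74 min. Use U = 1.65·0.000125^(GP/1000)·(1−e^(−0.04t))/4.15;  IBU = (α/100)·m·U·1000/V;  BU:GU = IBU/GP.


U = 1.65·0.000125^(70/1000)·(1−e^(−0.04·74))/4.15 = 0.2010
IBU = (10.5/100)·39·0.2010·1000/20.6 = 39.9482
BU:GU = 39.9482/70

0.5707


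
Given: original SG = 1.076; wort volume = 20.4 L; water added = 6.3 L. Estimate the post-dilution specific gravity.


SG_new = 1 + (SG_old − 1)·V_old/(V_old + V_water)
pts = (1.076 − 1)·1000·20.4/(20.4 + 6.3) = 58.0674
SG_new = 1 + 58.0674/1000

1.0581


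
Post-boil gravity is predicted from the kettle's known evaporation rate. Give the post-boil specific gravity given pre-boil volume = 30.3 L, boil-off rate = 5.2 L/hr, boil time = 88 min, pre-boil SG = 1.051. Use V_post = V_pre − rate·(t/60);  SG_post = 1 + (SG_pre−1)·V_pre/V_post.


V_post = 30.3 − 5.2·(88/60) = 22.6733
SG_post = 1 + (1.051 − 1)·30.3/22.6733

1.0682


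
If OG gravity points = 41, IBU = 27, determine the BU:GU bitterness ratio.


BU:GU = IBU / OG_points
BU:GU = 27 / 41

0.6585


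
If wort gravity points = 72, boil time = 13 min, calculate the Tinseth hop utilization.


U = 1.65·0.000125^(GP/1000) · (1 − e^(−0.04·t))/4.15
bigness = 1.65·0.000125^(72/1000) = 0.8639
boil_factor = (1 − e^(−0.04·13))/4.15 = 0.0977
U = 0.8639 · 0.0977

0.0844


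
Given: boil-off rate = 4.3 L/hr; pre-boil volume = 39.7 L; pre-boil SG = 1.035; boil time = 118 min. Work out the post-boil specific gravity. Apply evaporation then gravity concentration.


V_post = V_pre − rate·(t/60);  SG_post = 1 + (SG_pre−1)·V_pre/V_post
V_post = 39.7 − 4.3·(118/60) = 31.2433
SG_post = 1 + (1.035 − 1)·39.7/31.2433

1.0445


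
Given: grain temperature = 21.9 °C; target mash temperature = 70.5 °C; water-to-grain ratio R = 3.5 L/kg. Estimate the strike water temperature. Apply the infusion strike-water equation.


T_strike = (0.41/R)·(T_mash − T_grain) + T_mash
T_strike = (0.41/3.5)·(70.5 − 21.9) + 70.5

76.1931 °C


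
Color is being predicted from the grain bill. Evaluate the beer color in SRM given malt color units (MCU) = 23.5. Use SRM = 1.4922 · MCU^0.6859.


SRM = 1.4922 · 23.5^0.6859

13.0090 SRM


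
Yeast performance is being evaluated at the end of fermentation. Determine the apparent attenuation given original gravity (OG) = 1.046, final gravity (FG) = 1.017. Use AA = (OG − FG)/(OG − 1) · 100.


AA = (1.046 − 1.017)/(1.046 − 1) · 100

63.0435 %


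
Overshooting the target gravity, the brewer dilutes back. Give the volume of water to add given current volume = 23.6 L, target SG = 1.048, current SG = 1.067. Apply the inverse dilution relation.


V_water = V·((SG_curr − 1)/(SG_target − 1) − 1)
V_water = 23.6·((1.067 − 1)/(1.048 − 1) − 1)

9.3417 L


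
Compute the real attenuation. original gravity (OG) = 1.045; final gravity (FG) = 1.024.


AA = (OG−FG)/(OG−1)·100;  RA = AA·0.8192
AA = (1.045 − 1.024)/(1.045 − 1)·100 = 46.6667
RA = 46.6667·0.8192

38.2293 %


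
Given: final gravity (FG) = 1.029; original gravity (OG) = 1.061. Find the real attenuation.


AA = (OG−FG)/(OG−1)·100;  RA = AA·0.8192
AA = (1.061 − 1.029)/(1.061 − 1)·100 = 52.4590
RA = 52.4590·0.8192

42.9744 %


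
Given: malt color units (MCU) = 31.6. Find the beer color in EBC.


SRM = 1.4922·MCU^0.6859;  EBC = SRM·1.97
SRM = 1.4922·31.6^0.6859 = 15.9390
EBC = 15.9390·1.97

31.3999 EBC


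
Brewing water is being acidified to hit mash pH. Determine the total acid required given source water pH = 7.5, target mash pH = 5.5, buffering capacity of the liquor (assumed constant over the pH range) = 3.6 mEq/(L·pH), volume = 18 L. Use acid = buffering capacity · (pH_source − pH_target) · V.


acid = 3.6 · (7.5 − 5.5) · 18

129.6000 mEq


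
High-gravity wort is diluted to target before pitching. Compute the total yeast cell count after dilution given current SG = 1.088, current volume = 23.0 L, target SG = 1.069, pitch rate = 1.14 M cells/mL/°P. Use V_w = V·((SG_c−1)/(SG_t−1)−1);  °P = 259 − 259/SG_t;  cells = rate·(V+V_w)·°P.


V_w = 23.0·((1.088−1)/(1.069−1)−1) = 6.3333
V_final = 23.0 + 6.3333 = 29.3333
°P = 259 − 259/1.069 = 16.7175
cells = 1.14·29.3333·16.7175

559.0330 billion cells


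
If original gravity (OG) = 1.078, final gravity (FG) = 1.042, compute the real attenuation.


AA = (OG−FG)/(OG−1)·100;  RA = AA·0.8192
AA = (1.078 − 1.042)/(1.078 − 1)·100 = 46.1538
RA = 46.1538·0.8192

37.8092 %


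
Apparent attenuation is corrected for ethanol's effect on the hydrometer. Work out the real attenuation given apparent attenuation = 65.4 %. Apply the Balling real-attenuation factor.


RA = AA · 0.8192
RA = 65.4 · 0.8192

53.5757 %


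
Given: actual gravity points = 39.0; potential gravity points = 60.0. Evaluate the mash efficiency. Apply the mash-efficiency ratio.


efficiency = actual / potential × 100
efficiency = 39.0 / 60.0 × 100

65.0000 %


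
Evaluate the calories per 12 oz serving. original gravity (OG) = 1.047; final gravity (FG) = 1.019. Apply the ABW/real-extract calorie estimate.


ABW = (OG−FG)·131.25·0.79/FG;  °P = 259 − 259/SG (for OG→OE and FG→AE);  RE = 0.1808·OE + 0.8192·AE;  Cal = (6.9·ABW + 4·(RE−0.1))·FG·3.55
ABW = (1.047 − 1.019)·131.25·0.79/1.019 = 2.8491
OE = 259 − 259/1.047 = 11.6266 °P
AE = 259 − 259/1.019 = 4.8292 °P
RE = 0.1808·11.6266 + 0.8192·4.8292 = 6.0582 °P
Cal = (6.9·2.8491 + 4·(6.0582−0.1))·1.019·3.55

157.3290 kcal


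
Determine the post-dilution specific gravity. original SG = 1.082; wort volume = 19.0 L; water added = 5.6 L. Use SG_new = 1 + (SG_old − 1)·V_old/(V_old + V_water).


pts = (1.082 − 1)·1000·19.0/(19.0 + 5.6) = 63.3333
SG_new = 1 + 63.3333/1000

1.0633


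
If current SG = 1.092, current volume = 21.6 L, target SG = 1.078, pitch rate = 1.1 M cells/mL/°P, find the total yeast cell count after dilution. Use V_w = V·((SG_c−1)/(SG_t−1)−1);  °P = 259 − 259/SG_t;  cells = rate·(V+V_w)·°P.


V_w = 21.6·((1.092−1)/(1.078−1)−1) = 3.8769
V_final = 21.6 + 3.8769 = 25.4769
°P = 259 − 259/1.078 = 18.7403
cells = 1.1·25.4769·18.7403

525.1886 billion cells


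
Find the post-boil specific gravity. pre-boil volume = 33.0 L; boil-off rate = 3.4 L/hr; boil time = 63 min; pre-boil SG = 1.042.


V_post = V_pre − rate·(t/60);  SG_post = 1 + (SG_pre−1)·V_pre/V_post
V_post = 33.0 − 3.4·(63/60) = 29.4300
SG_post = 1 + (1.042 − 1)·33.0/29.4300

1.0471


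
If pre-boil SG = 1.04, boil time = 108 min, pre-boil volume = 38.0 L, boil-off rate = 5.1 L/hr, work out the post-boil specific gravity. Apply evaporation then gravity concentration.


V_post = V_pre − rate·(t/60);  SG_post = 1 + (SG_pre−1)·V_pre/V_post
V_post = 38.0 − 5.1·(108/60) = 28.8200
SG_post = 1 + (1.04 − 1)·38.0/28.8200

1.0527


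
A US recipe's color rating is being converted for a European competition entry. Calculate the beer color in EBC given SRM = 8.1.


EBC = SRM · 1.97
EBC = 8.1 · 1.97

15.9570 EBC


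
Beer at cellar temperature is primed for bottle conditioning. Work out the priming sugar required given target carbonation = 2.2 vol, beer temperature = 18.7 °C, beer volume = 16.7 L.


residual = 14.695·(0.01821 + 0.09011·e^(−0.04·T));  sugar = (target − residual)·4.0·V
residual = 14.695·(0.01821 + 0.09011·e^(−0.04·18.7)) = 0.8943
sugar = (2.2 − 0.8943)·4.0·16.7

87.2181 g


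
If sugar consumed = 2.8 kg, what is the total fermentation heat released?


Q = m_sugar · 590 kJ/kg
Q = 2.8 · 590

1652.0000 kJ


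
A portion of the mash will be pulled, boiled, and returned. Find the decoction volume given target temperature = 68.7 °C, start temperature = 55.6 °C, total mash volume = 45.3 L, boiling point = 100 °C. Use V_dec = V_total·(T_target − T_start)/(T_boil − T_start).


V_dec = 45.3·(68.7 − 55.6)/(100 − 55.6)

13.3655 L


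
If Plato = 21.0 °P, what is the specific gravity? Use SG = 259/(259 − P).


SG = 259/(259 − 21.0)

1.0882


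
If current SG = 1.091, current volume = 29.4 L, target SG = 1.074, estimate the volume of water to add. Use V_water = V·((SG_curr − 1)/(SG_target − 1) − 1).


V_water = 29.4·((1.091 − 1)/(1.074 − 1) − 1)

6.7541 L


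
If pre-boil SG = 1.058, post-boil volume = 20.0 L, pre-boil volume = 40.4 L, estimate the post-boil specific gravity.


SG_post = 1 + (SG_pre − 1)·V_pre/V_post
pts_pre = (1.058 − 1)·1000 = 58.0000
pts_post = 58.0000·40.4/20.0 = 117.1600
SG_post = 1 + 117.1600/1000

1.1172


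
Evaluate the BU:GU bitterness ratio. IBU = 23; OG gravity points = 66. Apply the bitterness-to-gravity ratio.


BU:GU = IBU / OG_points
BU:GU = 23 / 66

0.3485


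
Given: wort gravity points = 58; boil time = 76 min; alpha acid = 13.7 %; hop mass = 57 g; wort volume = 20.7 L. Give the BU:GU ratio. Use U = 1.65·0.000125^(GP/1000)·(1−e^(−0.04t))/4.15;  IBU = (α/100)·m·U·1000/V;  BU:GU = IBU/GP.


U = 1.65·0.000125^(58/1000)·(1−e^(−0.04·76))/4.15 = 0.2248
IBU = (13.7/100)·57·0.2248·1000/20.7 = 84.7996
BU:GU = 84.7996/58

1.4621


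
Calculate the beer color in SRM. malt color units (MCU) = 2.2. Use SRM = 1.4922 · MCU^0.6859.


SRM = 1.4922 · 2.2^0.6859

2.5627 SRM


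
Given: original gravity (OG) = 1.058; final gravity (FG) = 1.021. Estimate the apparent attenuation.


AA = (OG − FG)/(OG − 1) · 100
AA = (1.058 − 1.021)/(1.058 − 1) · 100

63.7931 %


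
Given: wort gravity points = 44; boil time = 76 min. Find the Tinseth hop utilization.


U = 1.65·0.000125^(GP/1000) · (1 − e^(−0.04·t))/4.15
bigness = 1.65·0.000125^(44/1000) = 1.1111
boil_factor = (1 − e^(−0.04·76))/4.15 = 0.2294
U = 1.1111 · 0.2294

0.2549


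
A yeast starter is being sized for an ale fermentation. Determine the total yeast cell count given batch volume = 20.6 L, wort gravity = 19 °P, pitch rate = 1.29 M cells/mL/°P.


cells (billions) = rate · V_L · °P
cells = 1.29 · 20.6 · 19

504.9060 billion cells


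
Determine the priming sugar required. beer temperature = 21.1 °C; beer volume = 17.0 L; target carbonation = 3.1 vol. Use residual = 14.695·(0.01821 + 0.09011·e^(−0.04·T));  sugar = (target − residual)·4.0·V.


residual = 14.695·(0.01821 + 0.09011·e^(−0.04·21.1)) = 0.8370
sugar = (3.1 − 0.8370)·4.0·17.0

153.8860 g


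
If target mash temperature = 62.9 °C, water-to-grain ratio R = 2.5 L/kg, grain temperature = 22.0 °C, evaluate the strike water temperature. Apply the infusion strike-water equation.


T_strike = (0.41/R)·(T_mash − T_grain) + T_mash
T_strike = (0.41/2.5)·(62.9 − 22.0) + 62.9

69.6076 °C


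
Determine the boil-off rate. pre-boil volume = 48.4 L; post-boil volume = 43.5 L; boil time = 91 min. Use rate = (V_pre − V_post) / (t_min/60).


rate = (48.4 − 43.5) / (91/60)

3.2308 L/hr


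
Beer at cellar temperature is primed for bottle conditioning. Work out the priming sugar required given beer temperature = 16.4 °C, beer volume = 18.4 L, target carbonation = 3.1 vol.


residual = 14.695·(0.01821 + 0.09011·e^(−0.04·T));  sugar = (target − residual)·4.0·V
residual = 14.695·(0.01821 + 0.09011·e^(−0.04·16.4)) = 0.9547
sugar = (3.1 − 0.9547)·4.0·18.4

157.8914 g


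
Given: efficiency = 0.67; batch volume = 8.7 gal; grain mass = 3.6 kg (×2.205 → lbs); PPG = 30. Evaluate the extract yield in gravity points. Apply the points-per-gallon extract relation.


points = lbs × PPG × eff / vol
lbs = 3.6 × 2.205 = 7.9380
points = 7.9380 × 30 × 0.67 / 8.7

18.3395 points


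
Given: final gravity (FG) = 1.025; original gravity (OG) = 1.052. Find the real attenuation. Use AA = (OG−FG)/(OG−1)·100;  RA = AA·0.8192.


AA = (1.052 − 1.025)/(1.052 − 1)·100 = 51.9231
RA = 51.9231·0.8192

42.5354 %


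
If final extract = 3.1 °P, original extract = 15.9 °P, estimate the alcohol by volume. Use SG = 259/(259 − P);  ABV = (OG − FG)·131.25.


OG = 259/(259 − 15.9) = 1.0654
FG = 259/(259 − 3.1) = 1.0121
ABV = (1.0654 − 1.0121)·131.25

6.9945 % ABV


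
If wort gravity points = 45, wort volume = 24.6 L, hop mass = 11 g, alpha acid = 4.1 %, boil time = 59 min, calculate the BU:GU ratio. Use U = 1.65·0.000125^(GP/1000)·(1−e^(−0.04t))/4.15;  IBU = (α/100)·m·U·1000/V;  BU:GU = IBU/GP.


U = 1.65·0.000125^(45/1000)·(1−e^(−0.04·59))/4.15 = 0.2403
IBU = (4.1/100)·11·0.2403·1000/24.6 = 4.4052
BU:GU = 4.4052/45

0.0979


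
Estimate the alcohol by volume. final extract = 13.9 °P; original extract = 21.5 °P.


SG = 259/(259 − P);  ABV = (OG − FG)·131.25
OG = 259/(259 − 21.5) = 1.0905
FG = 259/(259 − 13.9) = 1.0567
ABV = (1.0905 − 1.0567)·131.25

4.4382 % ABV


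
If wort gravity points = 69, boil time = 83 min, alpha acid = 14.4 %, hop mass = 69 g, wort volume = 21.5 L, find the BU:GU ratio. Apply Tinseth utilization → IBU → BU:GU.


U = 1.65·0.000125^(GP/1000)·(1−e^(−0.04t))/4.15;  IBU = (α/100)·m·U·1000/V;  BU:GU = IBU/GP
U = 1.65·0.000125^(69/1000)·(1−e^(−0.04·83))/4.15 = 0.2061
IBU = (14.4/100)·69·0.2061·1000/21.5 = 95.2585
BU:GU = 95.2585/69

1.3806


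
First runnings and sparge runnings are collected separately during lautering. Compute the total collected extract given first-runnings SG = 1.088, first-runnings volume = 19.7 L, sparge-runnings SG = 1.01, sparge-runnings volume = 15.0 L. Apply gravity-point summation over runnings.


total = Σ (SG_i − 1)·1000·V_i
first = (1.088 − 1)·1000·19.7 = 1733.6000
sparge = (1.01 − 1)·1000·15.0 = 150.0000
total = 1733.6000 + 150.0000

1883.6000 gravity·L


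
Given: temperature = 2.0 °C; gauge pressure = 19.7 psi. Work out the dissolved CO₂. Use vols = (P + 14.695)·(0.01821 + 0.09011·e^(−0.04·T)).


vols = (19.7 + 14.695)·(0.01821 + 0.09011·e^(−0.04·2.0))

3.4874 volumes


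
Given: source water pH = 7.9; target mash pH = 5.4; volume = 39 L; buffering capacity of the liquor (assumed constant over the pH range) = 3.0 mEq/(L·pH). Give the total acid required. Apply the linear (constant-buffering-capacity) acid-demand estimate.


acid = buffering capacity · (pH_source − pH_target) · V
acid = 3.0 · (7.9 − 5.4) · 39

292.5000 mEq


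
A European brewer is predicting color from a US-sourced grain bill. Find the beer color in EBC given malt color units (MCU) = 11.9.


SRM = 1.4922·MCU^0.6859;  EBC = SRM·1.97
SRM = 1.4922·11.9^0.6859 = 8.1573
EBC = 8.1573·1.97

16.0698 EBC


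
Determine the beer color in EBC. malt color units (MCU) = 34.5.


SRM = 1.4922·MCU^0.6859;  EBC = SRM·1.97
SRM = 1.4922·34.5^0.6859 = 16.9284
EBC = 16.9284·1.97

33.3490 EBC


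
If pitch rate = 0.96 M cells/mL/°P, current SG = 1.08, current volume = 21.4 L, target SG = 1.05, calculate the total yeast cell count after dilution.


V_w = V·((SG_c−1)/(SG_t−1)−1);  °P = 259 − 259/SG_t;  cells = rate·(V+V_w)·°P
V_w = 21.4·((1.08−1)/(1.05−1)−1) = 12.8400
V_final = 21.4 + 12.8400 = 34.2400
°P = 259 − 259/1.05 = 12.3333
cells = 0.96·34.2400·12.3333

405.4016 billion cells


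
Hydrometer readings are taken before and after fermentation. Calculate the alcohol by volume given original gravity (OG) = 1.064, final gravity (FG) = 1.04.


ABV = (OG − FG) · 131.25
ABV = (1.064 − 1.04) · 131.25

3.1500 % ABV


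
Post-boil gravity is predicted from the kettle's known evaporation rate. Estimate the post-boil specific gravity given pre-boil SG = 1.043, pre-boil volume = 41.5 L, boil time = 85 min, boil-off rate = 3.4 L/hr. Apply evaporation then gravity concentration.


V_post = V_pre − rate·(t/60);  SG_post = 1 + (SG_pre−1)·V_pre/V_post
V_post = 41.5 − 3.4·(85/60) = 36.6833
SG_post = 1 + (1.043 − 1)·41.5/36.6833

1.0486


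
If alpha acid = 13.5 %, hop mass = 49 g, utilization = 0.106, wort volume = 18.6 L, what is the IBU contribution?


IBU = (α/100)·mass·U·1000 / V
IBU = (13.5/100)·49·0.106·1000 / 18.6

37.6984 IBU


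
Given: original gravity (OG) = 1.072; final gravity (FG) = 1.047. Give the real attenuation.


AA = (OG−FG)/(OG−1)·100;  RA = AA·0.8192
AA = (1.072 − 1.047)/(1.072 − 1)·100 = 34.7222
RA = 34.7222·0.8192

28.4444 %


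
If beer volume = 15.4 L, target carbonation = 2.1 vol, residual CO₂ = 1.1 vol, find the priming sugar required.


sugar = (target − residual)·4.0·V
sugar = (2.1 − 1.1)·4.0·15.4

61.6000 g


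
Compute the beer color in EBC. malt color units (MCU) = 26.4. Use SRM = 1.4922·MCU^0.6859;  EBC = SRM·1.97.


SRM = 1.4922·26.4^0.6859 = 14.0898
EBC = 14.0898·1.97

27.7569 EBC


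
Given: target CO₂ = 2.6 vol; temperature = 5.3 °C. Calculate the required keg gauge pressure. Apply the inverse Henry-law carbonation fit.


psi = vols/(0.01821 + 0.09011·e^(−0.04·T)) − 14.695
psi = 2.6/(0.01821 + 0.09011·e^(−0.04·5.3)) − 14.695

13.8432 psi


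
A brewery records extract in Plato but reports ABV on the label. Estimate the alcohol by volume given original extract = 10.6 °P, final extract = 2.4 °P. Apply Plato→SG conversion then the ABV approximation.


SG = 259/(259 − P);  ABV = (OG − FG)·131.25
OG = 259/(259 − 10.6) = 1.0427
FG = 259/(259 − 2.4) = 1.0094
ABV = (1.0427 − 1.0094)·131.25

4.3733 % ABV


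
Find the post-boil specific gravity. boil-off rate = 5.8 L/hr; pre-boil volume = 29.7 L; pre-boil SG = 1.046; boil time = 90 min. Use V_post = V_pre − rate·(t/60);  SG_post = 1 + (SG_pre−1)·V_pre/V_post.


V_post = 29.7 − 5.8·(90/60) = 21.0000
SG_post = 1 + (1.046 − 1)·29.7/21.0000

1.0651


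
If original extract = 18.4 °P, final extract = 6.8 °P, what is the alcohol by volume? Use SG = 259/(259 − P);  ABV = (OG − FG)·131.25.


OG = 259/(259 − 18.4) = 1.0765
FG = 259/(259 − 6.8) = 1.0270
ABV = (1.0765 − 1.0270)·131.25

6.4985 % ABV


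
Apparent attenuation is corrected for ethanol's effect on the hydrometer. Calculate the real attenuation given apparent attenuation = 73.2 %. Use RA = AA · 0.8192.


RA = 73.2 · 0.8192

59.9654 %


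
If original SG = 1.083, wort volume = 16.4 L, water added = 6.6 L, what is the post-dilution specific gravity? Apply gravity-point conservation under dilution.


SG_new = 1 + (SG_old − 1)·V_old/(V_old + V_water)
pts = (1.083 − 1)·1000·16.4/(16.4 + 6.6) = 59.1826
SG_new = 1 + 59.1826/1000

1.0592


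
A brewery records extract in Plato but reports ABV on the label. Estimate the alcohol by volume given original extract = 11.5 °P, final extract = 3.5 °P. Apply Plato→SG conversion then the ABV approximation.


SG = 259/(259 − P);  ABV = (OG − FG)·131.25
OG = 259/(259 − 11.5) = 1.0465
FG = 259/(259 − 3.5) = 1.0137
ABV = (1.0465 − 1.0137)·131.25

4.3005 % ABV


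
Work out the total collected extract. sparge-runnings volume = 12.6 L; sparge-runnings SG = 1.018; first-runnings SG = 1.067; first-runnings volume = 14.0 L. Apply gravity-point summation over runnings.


total = Σ (SG_i − 1)·1000·V_i
first = (1.067 − 1)·1000·14.0 = 938.0000
sparge = (1.018 − 1)·1000·12.6 = 226.8000
total = 938.0000 + 226.8000

1164.8000 gravity·L


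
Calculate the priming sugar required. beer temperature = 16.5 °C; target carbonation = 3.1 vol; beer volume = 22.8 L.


residual = 14.695·(0.01821 + 0.09011·e^(−0.04·T));  sugar = (target − residual)·4.0·V
residual = 14.695·(0.01821 + 0.09011·e^(−0.04·16.5)) = 0.9520
sugar = (3.1 − 0.9520)·4.0·22.8

195.8982 g


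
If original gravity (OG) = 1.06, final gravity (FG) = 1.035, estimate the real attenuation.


AA = (OG−FG)/(OG−1)·100;  RA = AA·0.8192
AA = (1.06 − 1.035)/(1.06 − 1)·100 = 41.6667
RA = 41.6667·0.8192

34.1333 %


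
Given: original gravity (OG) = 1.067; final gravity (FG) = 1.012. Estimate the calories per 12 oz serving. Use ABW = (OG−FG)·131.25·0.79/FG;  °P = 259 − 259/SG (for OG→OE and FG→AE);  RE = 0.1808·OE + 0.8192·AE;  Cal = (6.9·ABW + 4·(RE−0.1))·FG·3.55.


ABW = (1.067 − 1.012)·131.25·0.79/1.012 = 5.6352
OE = 259 − 259/1.067 = 16.2634 °P
AE = 259 − 259/1.012 = 3.0711 °P
RE = 0.1808·16.2634 + 0.8192·3.0711 = 5.4563 °P
Cal = (6.9·5.6352 + 4·(5.4563−0.1))·1.012·3.55

216.6625 kcal


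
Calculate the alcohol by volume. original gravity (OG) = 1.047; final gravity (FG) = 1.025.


ABV = (OG − FG) · 131.25
ABV = (1.047 − 1.025) · 131.25

2.8875 % ABV


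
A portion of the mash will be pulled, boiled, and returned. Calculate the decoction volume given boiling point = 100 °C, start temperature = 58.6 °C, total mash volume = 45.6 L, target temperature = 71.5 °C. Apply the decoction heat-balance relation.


V_dec = V_total·(T_target − T_start)/(T_boil − T_start)
V_dec = 45.6·(71.5 − 58.6)/(100 − 58.6)

14.2087 L


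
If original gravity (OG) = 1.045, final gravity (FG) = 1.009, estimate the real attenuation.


AA = (OG−FG)/(OG−1)·100;  RA = AA·0.8192
AA = (1.045 − 1.009)/(1.045 − 1)·100 = 80.0000
RA = 80.0000·0.8192

65.5360 %


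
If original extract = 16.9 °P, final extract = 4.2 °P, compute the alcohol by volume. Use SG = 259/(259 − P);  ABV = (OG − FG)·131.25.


OG = 259/(259 − 16.9) = 1.0698
FG = 259/(259 − 4.2) = 1.0165
ABV = (1.0698 − 1.0165)·131.25

6.9986 % ABV


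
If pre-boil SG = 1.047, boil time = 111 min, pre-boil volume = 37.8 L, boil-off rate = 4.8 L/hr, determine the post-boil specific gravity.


V_post = V_pre − rate·(t/60);  SG_post = 1 + (SG_pre−1)·V_pre/V_post
V_post = 37.8 − 4.8·(111/60) = 28.9200
SG_post = 1 + (1.047 − 1)·37.8/28.9200

1.0614


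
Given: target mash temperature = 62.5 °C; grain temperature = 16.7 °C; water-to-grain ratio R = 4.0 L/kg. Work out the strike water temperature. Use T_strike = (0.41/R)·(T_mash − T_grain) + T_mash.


T_strike = (0.41/4.0)·(62.5 − 16.7) + 62.5

67.1945 °C


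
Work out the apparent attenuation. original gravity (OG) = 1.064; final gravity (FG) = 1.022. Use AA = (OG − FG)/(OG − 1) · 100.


AA = (1.064 − 1.022)/(1.064 − 1) · 100

65.6250 %


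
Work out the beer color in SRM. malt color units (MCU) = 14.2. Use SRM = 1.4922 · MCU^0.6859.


SRM = 1.4922 · 14.2^0.6859

9.2083 SRM


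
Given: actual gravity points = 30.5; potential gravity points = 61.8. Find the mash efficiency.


efficiency = actual / potential × 100
efficiency = 30.5 / 61.8 × 100

49.3528 %


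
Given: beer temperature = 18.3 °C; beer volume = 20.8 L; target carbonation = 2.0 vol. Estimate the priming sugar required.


residual = 14.695·(0.01821 + 0.09011·e^(−0.04·T));  sugar = (target − residual)·4.0·V
residual = 14.695·(0.01821 + 0.09011·e^(−0.04·18.3)) = 0.9044
sugar = (2.0 − 0.9044)·4.0·20.8

91.1499 g


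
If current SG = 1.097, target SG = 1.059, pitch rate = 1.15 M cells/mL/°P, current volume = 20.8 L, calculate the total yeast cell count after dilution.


V_w = V·((SG_c−1)/(SG_t−1)−1);  °P = 259 − 259/SG_t;  cells = rate·(V+V_w)·°P
V_w = 20.8·((1.097−1)/(1.059−1)−1) = 13.3966
V_final = 20.8 + 13.3966 = 34.1966
°P = 259 − 259/1.059 = 14.4297
cells = 1.15·34.1966·14.4297

567.4619 billion cells


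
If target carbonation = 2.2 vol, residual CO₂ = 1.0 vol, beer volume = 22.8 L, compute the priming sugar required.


sugar = (target − residual)·4.0·V
sugar = (2.2 − 1.0)·4.0·22.8

109.4400 g


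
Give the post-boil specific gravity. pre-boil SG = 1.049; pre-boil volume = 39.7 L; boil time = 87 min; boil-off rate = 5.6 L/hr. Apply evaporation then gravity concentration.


V_post = V_pre − rate·(t/60);  SG_post = 1 + (SG_pre−1)·V_pre/V_post
V_post = 39.7 − 5.6·(87/60) = 31.5800
SG_post = 1 + (1.049 − 1)·39.7/31.5800

1.0616


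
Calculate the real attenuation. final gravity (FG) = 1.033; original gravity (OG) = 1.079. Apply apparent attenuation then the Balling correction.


AA = (OG−FG)/(OG−1)·100;  RA = AA·0.8192
AA = (1.079 − 1.033)/(1.079 − 1)·100 = 58.2278
RA = 58.2278·0.8192

47.7003 %


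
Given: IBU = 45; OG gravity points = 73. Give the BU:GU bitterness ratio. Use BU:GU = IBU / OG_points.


BU:GU = 45 / 73

0.6164


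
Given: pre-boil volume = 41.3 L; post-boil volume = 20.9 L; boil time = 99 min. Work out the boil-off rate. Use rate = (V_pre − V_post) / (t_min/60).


rate = (41.3 − 20.9) / (99/60)

12.3636 L/hr


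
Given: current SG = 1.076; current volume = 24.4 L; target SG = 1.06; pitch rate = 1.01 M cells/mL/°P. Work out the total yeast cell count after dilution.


V_w = V·((SG_c−1)/(SG_t−1)−1);  °P = 259 − 259/SG_t;  cells = rate·(V+V_w)·°P
V_w = 24.4·((1.076−1)/(1.06−1)−1) = 6.5067
V_final = 24.4 + 6.5067 = 30.9067
°P = 259 − 259/1.06 = 14.6604
cells = 1.01·30.9067·14.6604

457.6344 billion cells


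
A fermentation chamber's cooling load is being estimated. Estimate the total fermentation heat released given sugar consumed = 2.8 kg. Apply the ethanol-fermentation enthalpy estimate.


Q = m_sugar · 590 kJ/kg
Q = 2.8 · 590

1652.0000 kJ
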